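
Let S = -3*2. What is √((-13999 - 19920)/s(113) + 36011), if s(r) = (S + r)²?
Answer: 2*√103064005/107 ≈ 189.76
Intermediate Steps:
S = -6
s(r) = (-6 + r)²
√((-13999 - 19920)/s(113) + 36011) = √((-13999 - 19920)/((-6 + 113)²) + 36011) = √(-33919/(107²) + 36011) = √(-33919/11449 + 36011) = √(-33919*1/11449 + 36011) = √(-317/107 + 36011) = √(3852860/107) = 2*√103064005/107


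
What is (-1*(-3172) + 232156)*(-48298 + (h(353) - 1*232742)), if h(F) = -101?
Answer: -66160349248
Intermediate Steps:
(-1*(-3172) + 232156)*(-48298 + (h(353) - 1*232742)) = (-1*(-3172) + 232156)*(-48298 + (-101 - 1*232742)) = (3172 + 232156)*(-48298 + (-101 - 232742)) = 235328*(-48298 - 232843) = 235328*(-281141) = -66160349248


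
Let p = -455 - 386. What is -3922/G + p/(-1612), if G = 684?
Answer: -1436755/275652 ≈ -5.2122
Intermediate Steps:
p = -841
-3922/G + p/(-1612) = -3922/684 - 841/(-1612) = -3922*1/684 - 841*(-1/1612) = -1961/342 + 841/1612 = -1436755/275652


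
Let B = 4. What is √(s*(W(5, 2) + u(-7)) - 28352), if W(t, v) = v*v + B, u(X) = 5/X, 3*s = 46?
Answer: I*√1383774/7 ≈ 168.05*I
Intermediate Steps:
s = 46/3 (s = (⅓)*46 = 46/3 ≈ 15.333)
W(t, v) = 4 + v² (W(t, v) = v*v + 4 = v² + 4 = 4 + v²)
√(s*(W(5, 2) + u(-7)) - 28352) = √(46*((4 + 2²) + 5/(-7))/3 - 28352) = √(46*((4 + 4) + 5*(-⅐))/3 - 28352) = √(46*(8 - 5/7)/3 - 28352) = √((46/3)*(51/7) - 28352) = √(782/7 - 28352) = √(-197682/7) = I*√1383774/7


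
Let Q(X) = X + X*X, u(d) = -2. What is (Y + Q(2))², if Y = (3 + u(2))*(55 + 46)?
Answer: 11449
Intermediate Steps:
Q(X) = X + X²
Y = 101 (Y = (3 - 2)*(55 + 46) = 1*101 = 101)
(Y + Q(2))² = (101 + 2*(1 + 2))² = (101 + 2*3)² = (101 + 6)² = 107² = 11449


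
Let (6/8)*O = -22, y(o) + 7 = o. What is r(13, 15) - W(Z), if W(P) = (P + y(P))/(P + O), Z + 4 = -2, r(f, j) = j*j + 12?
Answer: 25065/106 ≈ 236.46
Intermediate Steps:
y(o) = -7 + o
O = -88/3 (O = (4/3)*(-22) = -88/3 ≈ -29.333)
r(f, j) = 12 + j² (r(f, j) = j² + 12 = 12 + j²)
Z = -6 (Z = -4 - 2 = -6)
W(P) = (-7 + 2*P)/(-88/3 + P) (W(P) = (P + (-7 + P))/(P - 88/3) = (-7 + 2*P)/(-88/3 + P))
r(13, 15) - W(Z) = (12 + 15²) - 3*(-7 + 2*(-6))/(-88 + 3*(-6)) = (12 + 225) - 3*(-7 - 12)/(-88 - 18) = 237 - 3*(-19)/(-106) = 237 - 3*(-1)*(-19)/106 = 237 - 1*57/106 = 237 - 57/106 = 25065/106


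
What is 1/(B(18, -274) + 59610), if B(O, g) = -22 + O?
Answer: 1/59606 ≈ 1.6777e-5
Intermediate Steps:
1/(B(18, -274) + 59610) = 1/((-22 + 18) + 59610) = 1/(-4 + 59610) = 1/59606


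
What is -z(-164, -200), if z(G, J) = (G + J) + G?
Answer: 528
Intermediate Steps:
z(G, J) = J + 2*G
-z(-164, -200) = -(-200 + 2*(-164)) = -(-200 - 328) = -1*(-528) = 528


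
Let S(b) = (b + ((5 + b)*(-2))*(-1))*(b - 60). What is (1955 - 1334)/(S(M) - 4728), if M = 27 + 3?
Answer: -9/112 ≈ -0.080357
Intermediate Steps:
M = 30
S(b) = (-60 + b)*(10 + 3*b) (S(b) = (b + (-10 - 2*b)*(-1))*(-60 + b) = (b + (10 + 2*b))*(-60 + b) = (10 + 3*b)*(-60 + b) = (-60 + b)*(10 + 3*b))
(1955 - 1334)/(S(M) - 4728) = (1955 - 1334)/((-600 - 170*30 + 3*30²) - 4728) = 621/((-600 - 5100 + 3*900) - 4728) = 621/((-600 - 5100 + 2700) - 4728) = 621/(-3000 - 4728) = 621/(-7728) = 621*(-1/7728) = -9/112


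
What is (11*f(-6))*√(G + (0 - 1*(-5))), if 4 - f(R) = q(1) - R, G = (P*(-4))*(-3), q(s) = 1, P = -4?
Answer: -33*I*√43 ≈ -216.4*I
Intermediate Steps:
G = -48 (G = -4*(-4)*(-3) = 16*(-3) = -48)
f(R) = 3 + R (f(R) = 4 - (1 - R) = 4 + (-1 + R) = 3 + R)
(11*f(-6))*√(G + (0 - 1*(-5))) = (11*(3 - 6))*√(-48 + (0 - 1*(-5))) = (11*(-3))*√(-48 + (0 + 5)) = -33*√(-48 + 5) = -33*I*√43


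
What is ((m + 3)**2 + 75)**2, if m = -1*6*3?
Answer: 90000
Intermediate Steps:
m = -18 (m = -6*3 = -18)
((m + 3)**2 + 75)**2 = ((-18 + 3)**2 + 75)**2 = ((-15)**2 + 75)**2 = (225 + 75)**2 = 300**2 = 90000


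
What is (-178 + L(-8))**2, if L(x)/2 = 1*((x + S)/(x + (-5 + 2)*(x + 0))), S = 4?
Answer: 127449/4 ≈ 31862.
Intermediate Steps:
L(x) = -(4 + x)/x (L(x) = 2*(1*((x + 4)/(x + (-5 + 2)*(x + 0)))) = 2*(1*((4 + x)/(x - 3*x))) = 2*(1*((4 + x)/((-2*x)))) = 2*(1*((4 + x)*(-1/(2*x)))) = 2*(1*(-(4 + x)/(2*x))) = 2*(-(4 + x)/(2*x)) = -(4 + x)/x)
(-178 + L(-8))**2 = (-178 + (-4 - 1*(-8))/(-8))**2 = (-178 - (-4 + 8)/8)**2 = (-178 - 1/8*4)**2 = (-178 - 1/2)**2 = (-357/2)**2 = 127449/4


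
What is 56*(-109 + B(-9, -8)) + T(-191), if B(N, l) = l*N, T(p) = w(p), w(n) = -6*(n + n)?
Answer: 220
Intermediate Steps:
w(n) = -12*n
T(p) = -12*p
B(N, l) = N*l
56*(-109 + B(-9, -8)) + T(-191) = 56*(-109 - 9*(-8)) - 12*(-191) = 56*(-109 + 72) + 2292 = 56*(-37) + 2292 = -2072 + 2292 = 220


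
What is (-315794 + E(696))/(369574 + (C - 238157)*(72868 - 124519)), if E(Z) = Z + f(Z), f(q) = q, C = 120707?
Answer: -157201/3033389762 ≈ -5.1824e-5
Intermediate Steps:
E(Z) = 2*Z (E(Z) = Z + Z = 2*Z)
(-315794 + E(696))/(369574 + (C - 238157)*(72868 - 124519)) = (-315794 + 2*696)/(369574 + (120707 - 238157)*(72868 - 124519)) = (-315794 + 1392)/(369574 - 117450*(-51651)) = -314402/(369574 + 6066409950) = -314402/6066779524 = -314402*1/6066779524 = -157201/3033389762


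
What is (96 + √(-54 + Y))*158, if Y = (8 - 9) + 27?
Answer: 15168 + 316*I*√7 ≈ 15168.0 + 836.06*I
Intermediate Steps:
Y = 26 (Y = -1 + 27 = 26)
(96 + √(-54 + Y))*158 = (96 + √(-54 + 26))*158 = (96 + √(-28))*158 = (96 + 2*I*√7)*158 = 15168 + 316*I*√7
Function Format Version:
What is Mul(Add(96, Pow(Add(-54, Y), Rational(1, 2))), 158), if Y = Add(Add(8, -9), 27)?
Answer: Add(15168, Mul(316, I, Pow(7, Rational(1, 2)))) ≈ Add(15168., Mul(836.06, I))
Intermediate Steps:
Y = 26 (Y = Add(-1, 27) = 26)
Mul(Add(96, Pow(Add(-54, Y), Rational(1, 2))), 158) = Mul(Add(96, Pow(Add(-54, 26), Rational(1, 2))), 158) = Mul(Add(96, Pow(-28, Rational(1, 2))), 158) = Mul(Add(96, Mul(2, I, Pow(7, Rational(1, 2)))), 158) = Add(15168, Mul(316, I, Pow(7, Rational(1, 2))))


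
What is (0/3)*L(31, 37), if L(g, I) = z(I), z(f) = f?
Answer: 0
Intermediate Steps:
L(g, I) = I
(0/3)*L(31, 37) = (0/3)*37 = (0*(⅓))*37 = 0*37 = 0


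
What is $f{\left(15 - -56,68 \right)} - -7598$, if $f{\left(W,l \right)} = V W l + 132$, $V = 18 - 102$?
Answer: $-397822$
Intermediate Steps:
$V = -84$
$f{\left(W,l \right)} = 132 - 84 W l$ ($f{\left(W,l \right)} = - 84 W l + 132 = 132 - 84 W l$)
$f{\left(15 - -56,68 \right)} - -7598 = \left(132 - 84 \left(15 - -56\right) 68\right) - -7598 = \left(132 - 84 \left(15 + 56\right) 68\right) + 7598 = \left(132 - 5964 \cdot 68\right) + 7598 = \left(132 - 405552\right) + 7598 = -405420 + 7598 = -397822$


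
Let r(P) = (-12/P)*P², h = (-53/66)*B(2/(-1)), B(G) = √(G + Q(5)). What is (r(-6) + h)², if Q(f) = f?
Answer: 7529977/1452 - 1272*√3/11 ≈ 4985.6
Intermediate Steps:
B(G) = √(5 + G) (B(G) = √(G + 5) = √(5 + G))
h = -53*√3/66 (h = (-53/66)*√(5 + 2/(-1)) = (-53*1/66)*√(5 + 2*(-1)) = -53*√(5 - 2)/66 = -53*√3/66 ≈ -1.3909)
r(P) = -12*P
(r(-6) + h)² = (-12*(-6) - 53*√3/66)² = (72 - 53*√3/66)²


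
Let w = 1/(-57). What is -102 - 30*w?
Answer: -1928/19 ≈ -101.47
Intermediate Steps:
w = -1/57 ≈ -0.017544
-102 - 30*w = -102 - 30*(-1/57) = -102 + 10/19 = -1928/19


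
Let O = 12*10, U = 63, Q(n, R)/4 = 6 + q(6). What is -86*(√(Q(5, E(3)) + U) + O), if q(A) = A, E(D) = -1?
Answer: -10320 - 86*√111 ≈ -11226.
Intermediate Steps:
Q(n, R) = 48 (Q(n, R) = 4*(6 + 6) = 4*12 = 48)
O = 120
-86*(√(Q(5, E(3)) + U) + O) = -86*(√(48 + 63) + 120) = -86*(√111 + 120) = -86*(120 + √111) = -10320 - 86*√111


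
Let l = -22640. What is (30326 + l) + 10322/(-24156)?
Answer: 92826347/12078 ≈ 7685.6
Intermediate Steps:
(30326 + l) + 10322/(-24156) = (30326 - 22640) + 10322/(-24156) = 7686 + 10322*(-1/24156) = 7686 - 5161/12078 = 92826347/12078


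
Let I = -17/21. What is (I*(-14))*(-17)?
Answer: -578/3 ≈ -192.67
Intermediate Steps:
I = -17/21 (I = -17*1/21 = -17/21 ≈ -0.80952)
(I*(-14))*(-17) = -17/21*(-14)*(-17) = (34/3)*(-17) = -578/3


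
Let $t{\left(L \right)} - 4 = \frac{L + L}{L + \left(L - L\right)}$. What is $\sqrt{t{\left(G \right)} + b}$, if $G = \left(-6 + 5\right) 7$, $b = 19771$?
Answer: $\sqrt{19777} \approx 140.63$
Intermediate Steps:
$G = -7$ ($G = \left(-1\right) 7 = -7$)
$t{\left(L \right)} = 6$ ($t{\left(L \right)} = 4 + \frac{L + L}{L + \left(L - L\right)} = 4 + \frac{2 L}{L + 0} = 4 + \frac{2 L}{L} = 4 + 2 = 6$)
$\sqrt{t{\left(G \right)} + b} = \sqrt{6 + 19771} = \sqrt{19777}$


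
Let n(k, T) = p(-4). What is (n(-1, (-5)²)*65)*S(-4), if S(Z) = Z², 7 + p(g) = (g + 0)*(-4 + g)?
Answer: 26000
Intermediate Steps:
p(g) = -7 + g*(-4 + g) (p(g) = -7 + (g + 0)*(-4 + g) = -7 + g*(-4 + g))
n(k, T) = 25 (n(k, T) = -7 + (-4)² - 4*(-4) = -7 + 16 + 16 = 25)
(n(-1, (-5)²)*65)*S(-4) = (25*65)*(-4)² = 1625*16 = 26000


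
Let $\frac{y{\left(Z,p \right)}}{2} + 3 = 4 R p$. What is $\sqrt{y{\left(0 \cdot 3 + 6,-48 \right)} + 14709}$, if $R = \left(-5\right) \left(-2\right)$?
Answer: $3 \sqrt{1207} \approx 104.23$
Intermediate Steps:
$R = 10$
$y{\left(Z,p \right)} = -6 + 80 p$ ($y{\left(Z,p \right)} = -6 + 2 \cdot 4 \cdot 10 p = -6 + 2 \cdot 40 p = -6 + 80 p$)
$\sqrt{y{\left(0 \cdot 3 + 6,-48 \right)} + 14709} = \sqrt{\left(-6 + 80 \left(-48\right)\right) + 14709} = \sqrt{\left(-6 - 3840\right) + 14709} = \sqrt{-3846 + 14709} = \sqrt{10863} = 3 \sqrt{1207}$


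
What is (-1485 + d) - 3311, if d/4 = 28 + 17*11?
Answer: -3936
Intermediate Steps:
d = 860 (d = 4*(28 + 17*11) = 4*(28 + 187) = 4*215 = 860)
(-1485 + d) - 3311 = (-1485 + 860) - 3311 = -625 - 3311 = -3936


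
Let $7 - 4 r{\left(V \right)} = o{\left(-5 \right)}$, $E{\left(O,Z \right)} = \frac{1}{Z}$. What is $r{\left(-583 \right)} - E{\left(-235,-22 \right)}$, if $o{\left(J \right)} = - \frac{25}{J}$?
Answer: $\frac{6}{11} \approx 0.54545$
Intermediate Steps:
$r{\left(V \right)} = \frac{1}{2}$ ($r{\left(V \right)} = \frac{7}{4} - \frac{\left(-25\right) \frac{1}{-5}}{4} = \frac{7}{4} - \frac{\left(-25\right) \left(- \frac{1}{5}\right)}{4} = \frac{7}{4} - \frac{5}{4} = \frac{1}{2}$)
$r{\left(-583 \right)} - E{\left(-235,-22 \right)} = \frac{1}{2} - \frac{1}{-22} = \frac{1}{2} - - \frac{1}{22} = \frac{1}{2} + \frac{1}{22} = \frac{6}{11}$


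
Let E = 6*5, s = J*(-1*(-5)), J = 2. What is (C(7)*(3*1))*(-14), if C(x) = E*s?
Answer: -12600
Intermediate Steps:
s = 10 (s = 2*(-1*(-5)) = 2*5 = 10)
E = 30
C(x) = 300 (C(x) = 30*10 = 300)
(C(7)*(3*1))*(-14) = (300*(3*1))*(-14) = (300*3)*(-14) = 900*(-14) = -12600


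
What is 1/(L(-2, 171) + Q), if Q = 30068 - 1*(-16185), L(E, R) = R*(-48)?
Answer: 1/38045 ≈ 2.6285e-5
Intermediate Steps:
L(E, R) = -48*R
Q = 46253 (Q = 30068 + 16185 = 46253)
1/(L(-2, 171) + Q) = 1/(-48*171 + 46253) = 1/(-8208 + 46253) = 1/38045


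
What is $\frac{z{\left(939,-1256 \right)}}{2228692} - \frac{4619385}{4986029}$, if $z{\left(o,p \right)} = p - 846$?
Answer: $- \frac{5152833513689}{5556161472034} \approx -0.92741$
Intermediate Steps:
$z{\left(o,p \right)} = -846 + p$
$\frac{z{\left(939,-1256 \right)}}{2228692} - \frac{4619385}{4986029} = \frac{-846 - 1256}{2228692} - \frac{4619385}{4986029} = \left(-2102\right) \frac{1}{2228692} - \frac{4619385}{4986029} = - \frac{1051}{1114346} - \frac{4619385}{4986029} = - \frac{5152833513689}{5556161472034}$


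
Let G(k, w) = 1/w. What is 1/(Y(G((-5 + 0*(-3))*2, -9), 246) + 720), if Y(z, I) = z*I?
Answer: 3/2078 ≈ 0.0014437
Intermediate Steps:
G(k, w) = 1/w
Y(z, I) = I*z
1/(Y(G((-5 + 0*(-3))*2, -9), 246) + 720) = 1/(246/(-9) + 720) = 1/(246*(-1/9) + 720) = 1/(-82/3 + 720) = 1/(2078/3) = 3/2078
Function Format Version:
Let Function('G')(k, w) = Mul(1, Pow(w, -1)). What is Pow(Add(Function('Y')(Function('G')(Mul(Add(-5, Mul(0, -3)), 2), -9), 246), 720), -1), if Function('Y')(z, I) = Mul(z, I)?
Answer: Rational(3, 2078) ≈ 0.0014437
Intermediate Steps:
Function('G')(k, w) = Pow(w, -1)
Function('Y')(z, I) = Mul(I, z)
Pow(Add(Function('Y')(Function('G')(Mul(Add(-5, Mul(0, -3)), 2), -9), 246), 720), -1) = Pow(Add(Mul(246, Pow(-9, -1)), 720), -1) = Pow(Add(Mul(246, Rational(-1, 9)), 720), -1) = Pow(Add(Rational(-82, 3), 720), -1) = Pow(Rational(2078, 3), -1) = Rational(3, 2078)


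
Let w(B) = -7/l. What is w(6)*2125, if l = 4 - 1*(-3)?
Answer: -2125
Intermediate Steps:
l = 7 (l = 4 + 3 = 7)
w(B) = -1 (w(B) = -7/7 = -7*⅐ = -1)
w(6)*2125 = -1*2125 = -2125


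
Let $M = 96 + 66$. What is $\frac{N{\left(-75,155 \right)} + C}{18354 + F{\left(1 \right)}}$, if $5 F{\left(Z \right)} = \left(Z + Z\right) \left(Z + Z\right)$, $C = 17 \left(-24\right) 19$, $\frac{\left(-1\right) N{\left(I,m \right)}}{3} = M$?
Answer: $- \frac{20595}{45887} \approx -0.44882$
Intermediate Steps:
$M = 162$
$N{\left(I,m \right)} = -486$ ($N{\left(I,m \right)} = \left(-3\right) 162 = -486$)
$C = -7752$ ($C = \left(-408\right) 19 = -7752$)
$F{\left(Z \right)} = \frac{4 Z^{2}}{5}$ ($F{\left(Z \right)} = \frac{\left(Z + Z\right) \left(Z + Z\right)}{5} = \frac{2 Z 2 Z}{5} = \frac{4 Z^{2}}{5}$)
$\frac{N{\left(-75,155 \right)} + C}{18354 + F{\left(1 \right)}} = \frac{-486 - 7752}{18354 + \frac{4 \cdot 1^{2}}{5}} = - \frac{8238}{18354 + \frac{4}{5} \cdot 1} = - \frac{8238}{18354 + \frac{4}{5}} = - \frac{8238}{\frac{91774}{5}} = \left(-8238\right) \frac{5}{91774} = - \frac{20595}{45887}$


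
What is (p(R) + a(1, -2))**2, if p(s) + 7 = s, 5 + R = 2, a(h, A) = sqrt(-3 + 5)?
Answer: (10 - sqrt(2))**2 ≈ 73.716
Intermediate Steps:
a(h, A) = sqrt(2)
R = -3 (R = -5 + 2 = -3)
p(s) = -7 + s
(p(R) + a(1, -2))**2 = ((-7 - 3) + sqrt(2))**2 = (-10 + sqrt(2))**2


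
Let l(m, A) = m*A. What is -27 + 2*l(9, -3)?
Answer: -81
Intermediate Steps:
l(m, A) = A*m
-27 + 2*l(9, -3) = -27 + 2*(-3*9) = -27 + 2*(-27) = -27 - 54 = -81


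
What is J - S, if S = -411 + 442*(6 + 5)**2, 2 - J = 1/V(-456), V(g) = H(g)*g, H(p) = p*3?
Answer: -33104866753/623808 ≈ -53069.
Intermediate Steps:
H(p) = 3*p
V(g) = 3*g**2 (V(g) = (3*g)*g = 3*g**2)
J = 1247615/623808 (J = 2 - 1/(3*(-456)**2) = 2 - 1/(3*207936) = 2 - 1/623808 = 1247615/623808 ≈ 2.0000)
S = 53071 (S = -411 + 442*11**2 = -411 + 442*121 = -411 + 53482 = 53071)
J - S = 1247615/623808 - 1*53071 = 1247615/623808 - 53071 = -33104866753/623808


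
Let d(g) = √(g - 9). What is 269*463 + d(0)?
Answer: 124547 + 3*I ≈ 1.2455e+5 + 3.0*I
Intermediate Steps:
d(g) = √(-9 + g)
269*463 + d(0) = 269*463 + √(-9 + 0) = 124547 + √(-9) = 124547 + 3*I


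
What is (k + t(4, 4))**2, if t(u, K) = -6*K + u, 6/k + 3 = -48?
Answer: 116964/289 ≈ 404.72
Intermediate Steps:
k = -2/17 (k = 6/(-3 - 48) = 6/(-51) = 6*(-1/51) = -2/17 ≈ -0.11765)
t(u, K) = u - 6*K
(k + t(4, 4))**2 = (-2/17 + (4 - 6*4))**2 = (-2/17 + (4 - 24))**2 = (-2/17 - 20)**2 = (-342/17)**2 = 116964/289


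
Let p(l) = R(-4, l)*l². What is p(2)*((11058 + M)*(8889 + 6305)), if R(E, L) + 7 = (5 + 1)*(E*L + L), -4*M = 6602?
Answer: -24585259460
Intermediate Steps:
M = -3301/2 (M = -¼*6602 = -3301/2 ≈ -1650.5)
R(E, L) = -7 + 6*L + 6*E*L (R(E, L) = -7 + (5 + 1)*(E*L + L) = -7 + 6*(L + E*L) = -7 + (6*L + 6*E*L) = -7 + 6*L + 6*E*L)
p(l) = l²*(-7 - 18*l) (p(l) = (-7 + 6*l + 6*(-4)*l)*l² = (-7 + 6*l - 24*l)*l² = (-7 - 18*l)*l² = l²*(-7 - 18*l))
p(2)*((11058 + M)*(8889 + 6305)) = (2²*(-7 - 18*2))*((11058 - 3301/2)*(8889 + 6305)) = (4*(-7 - 36))*((18815/2)*15194) = (4*(-43))*142937555 = -172*142937555 = -24585259460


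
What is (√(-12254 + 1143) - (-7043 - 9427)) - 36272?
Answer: -19802 + I*√11111 ≈ -19802.0 + 105.41*I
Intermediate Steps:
(√(-12254 + 1143) - (-7043 - 9427)) - 36272 = (√(-11111) - 1*(-16470)) - 36272 = (I*√11111 + 16470) - 36272 = (16470 + I*√11111) - 36272 = -19802 + I*√11111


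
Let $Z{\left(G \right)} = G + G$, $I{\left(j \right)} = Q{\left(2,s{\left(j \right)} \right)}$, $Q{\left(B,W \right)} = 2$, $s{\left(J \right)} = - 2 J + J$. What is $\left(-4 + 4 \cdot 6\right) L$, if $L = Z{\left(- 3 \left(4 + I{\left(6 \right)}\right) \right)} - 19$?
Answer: $-1100$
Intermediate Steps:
$s{\left(J \right)} = - J$
$I{\left(j \right)} = 2$
$Z{\left(G \right)} = 2 G$
$L = -55$ ($L = 2 \left(- 3 \left(4 + 2\right)\right) - 19 = 2 \left(\left(-3\right) 6\right) - 19 = 2 \left(-18\right) - 19 = -36 - 19 = -55$)
$\left(-4 + 4 \cdot 6\right) L = \left(-4 + 4 \cdot 6\right) \left(-55\right) = \left(-4 + 24\right) \left(-55\right) = 20 \left(-55\right) = -1100$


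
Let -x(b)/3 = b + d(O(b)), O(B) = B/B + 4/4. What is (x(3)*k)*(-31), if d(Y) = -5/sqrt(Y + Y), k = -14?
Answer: -651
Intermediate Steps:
O(B) = 2 (O(B) = 1 + 4*(1/4) = 1 + 1 = 2)
d(Y) = -5*sqrt(2)/(2*sqrt(Y))
x(b) = 15/2 - 3*b (x(b) = -3*(b - 5*sqrt(2)/(2*sqrt(2))) = -3*(b - 5*sqrt(2)*sqrt(2)/2/2) = -3*(b - 5/2) = -3*(-5/2 + b) = 15/2 - 3*b)
(x(3)*k)*(-31) = ((15/2 - 3*3)*(-14))*(-31) = ((15/2 - 9)*(-14))*(-31) = -3/2*(-14)*(-31) = 21*(-31) = -651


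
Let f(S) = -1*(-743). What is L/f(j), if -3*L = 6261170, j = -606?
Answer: -6261170/2229 ≈ -2809.0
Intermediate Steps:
L = -6261170/3 (L = -⅓*6261170 = -6261170/3 ≈ -2.0871e+6)
f(S) = 743
L/f(j) = -6261170/3/743 = -6261170/3*1/743 = -6261170/2229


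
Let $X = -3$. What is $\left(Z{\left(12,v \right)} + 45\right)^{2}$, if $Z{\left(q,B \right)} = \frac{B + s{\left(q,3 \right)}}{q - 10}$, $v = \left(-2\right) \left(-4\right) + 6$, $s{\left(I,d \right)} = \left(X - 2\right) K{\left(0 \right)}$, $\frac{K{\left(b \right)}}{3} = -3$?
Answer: $\frac{22201}{4} \approx 5550.3$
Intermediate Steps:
$K{\left(b \right)} = -9$ ($K{\left(b \right)} = 3 \left(-3\right) = -9$)
$s{\left(I,d \right)} = 45$ ($s{\left(I,d \right)} = \left(-3 - 2\right) \left(-9\right) = \left(-5\right) \left(-9\right) = 45$)
$v = 14$ ($v = 8 + 6 = 14$)
$Z{\left(q,B \right)} = \frac{45 + B}{-10 + q}$ ($Z{\left(q,B \right)} = \frac{B + 45}{q - 10} = \frac{45 + B}{-10 + q}$)
$\left(Z{\left(12,v \right)} + 45\right)^{2} = \left(\frac{45 + 14}{-10 + 12} + 45\right)^{2} = \left(\frac{1}{2} \cdot 59 + 45\right)^{2} = \left(\frac{59}{2} + 45\right)^{2} = \left(\frac{149}{2}\right)^{2} = \frac{22201}{4}$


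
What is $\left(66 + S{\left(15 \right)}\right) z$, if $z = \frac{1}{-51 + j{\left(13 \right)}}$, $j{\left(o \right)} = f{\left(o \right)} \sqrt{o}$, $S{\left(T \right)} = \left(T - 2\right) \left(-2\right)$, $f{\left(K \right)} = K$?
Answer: $- \frac{510}{101} - \frac{130 \sqrt{13}}{101} \approx -9.6903$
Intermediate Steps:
$S{\left(T \right)} = 4 - 2 T$ ($S{\left(T \right)} = \left(-2 + T\right) \left(-2\right) = 4 - 2 T$)
$j{\left(o \right)} = o^{\frac{3}{2}}$ ($j{\left(o \right)} = o \sqrt{o} = o^{\frac{3}{2}}$)
$z = \frac{1}{-51 + 13 \sqrt{13}}$ ($z = \frac{1}{-51 + 13^{\frac{3}{2}}} = \frac{1}{-51 + 13 \sqrt{13}} \approx -0.24226$)
$\left(66 + S{\left(15 \right)}\right) z = \left(66 + \left(4 - 30\right)\right) \left(- \frac{51}{404} - \frac{13 \sqrt{13}}{404}\right) = \left(66 - 26\right) \left(- \frac{51}{404} - \frac{13 \sqrt{13}}{404}\right) = 40 \left(- \frac{51}{404} - \frac{13 \sqrt{13}}{404}\right) = - \frac{510}{101} - \frac{130 \sqrt{13}}{101}$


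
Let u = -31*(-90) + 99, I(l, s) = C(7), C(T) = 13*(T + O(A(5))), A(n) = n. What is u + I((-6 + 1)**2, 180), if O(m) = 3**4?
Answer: 4033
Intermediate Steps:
O(m) = 81
C(T) = 1053 + 13*T (C(T) = 13*(T + 81) = 13*(81 + T) = 1053 + 13*T)
I(l, s) = 1144 (I(l, s) = 1053 + 13*7 = 1053 + 91 = 1144)
u = 2889 (u = 2790 + 99 = 2889)
u + I((-6 + 1)**2, 180) = 2889 + 1144 = 4033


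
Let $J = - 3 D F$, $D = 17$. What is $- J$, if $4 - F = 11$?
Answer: $-357$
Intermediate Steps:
$F = -7$ ($F = 4 - 11 = -7$)
$J = 357$ ($J = \left(-3\right) 17 \left(-7\right) = \left(-51\right) \left(-7\right) = 357$)
$- J = \left(-1\right) 357 = -357$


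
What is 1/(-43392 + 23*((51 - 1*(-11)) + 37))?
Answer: -1/41115 ≈ -2.4322e-5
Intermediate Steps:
1/(-43392 + 23*((51 - 1*(-11)) + 37)) = 1/(-43392 + 23*((51 + 11) + 37)) = 1/(-43392 + 23*(62 + 37)) = 1/(-43392 + 23*99) = 1/(-43392 + 2277) = 1/(-41115) = -1/41115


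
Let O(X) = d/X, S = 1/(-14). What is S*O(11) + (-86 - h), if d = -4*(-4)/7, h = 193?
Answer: -150389/539 ≈ -279.01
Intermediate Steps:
S = -1/14 ≈ -0.071429
d = 16/7 (d = 16*(1/7) = 16/7 ≈ 2.2857)
O(X) = 16/(7*X)
S*O(11) + (-86 - h) = -8/(49*11) + (-86 - 1*193) = -8/(49*11) + (-86 - 193) = -1/14*16/77 - 279 = -8/539 - 279 = -150389/539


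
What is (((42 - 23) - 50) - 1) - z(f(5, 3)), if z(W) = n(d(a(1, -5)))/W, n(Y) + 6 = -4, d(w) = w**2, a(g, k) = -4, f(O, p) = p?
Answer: -86/3 ≈ -28.667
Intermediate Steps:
n(Y) = -10 (n(Y) = -6 - 4 = -10)
z(W) = -10/W
(((42 - 23) - 50) - 1) - z(f(5, 3)) = (((42 - 23) - 50) - 1) - (-10)/3 = ((19 - 50) - 1) - (-10)/3 = (-31 - 1) - 1*(-10/3) = -32 + 10/3 = -86/3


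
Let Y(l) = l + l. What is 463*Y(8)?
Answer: 7408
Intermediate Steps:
Y(l) = 2*l
463*Y(8) = 463*(2*8) = 463*16 = 7408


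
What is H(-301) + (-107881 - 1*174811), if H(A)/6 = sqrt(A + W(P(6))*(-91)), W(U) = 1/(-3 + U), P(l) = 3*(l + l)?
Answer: -282692 + 4*I*sqrt(82698)/11 ≈ -2.8269e+5 + 104.57*I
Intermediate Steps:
P(l) = 6*l (P(l) = 3*(2*l) = 6*l)
H(A) = 6*sqrt(-91/33 + A) (H(A) = 6*sqrt(A - 91/(-3 + 6*6)) = 6*sqrt(A - 91/(-3 + 36)) = 6*sqrt(A - 91/33) = 6*sqrt(-91/33 + A))
H(-301) + (-107881 - 1*174811) = 2*sqrt(-3003 + 1089*(-301))/11 + (-107881 - 1*174811) = 2*sqrt(-3003 - 327789)/11 + (-107881 - 174811) = 2*sqrt(-330792)/11 - 282692 = 2*(2*I*sqrt(82698))/11 - 282692 = 4*I*sqrt(82698)/11 - 282692 = -282692 + 4*I*sqrt(82698)/11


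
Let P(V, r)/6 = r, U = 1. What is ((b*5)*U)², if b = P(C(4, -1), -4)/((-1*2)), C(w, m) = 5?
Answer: 3600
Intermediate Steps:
P(V, r) = 6*r
b = 12 (b = (6*(-4))/((-1*2)) = -24/(-2) = -24*(-½) = 12)
((b*5)*U)² = ((12*5)*1)² = (60*1)² = 60² = 3600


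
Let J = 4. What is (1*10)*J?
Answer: 40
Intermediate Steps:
(1*10)*J = (1*10)*4 = 10*4 = 40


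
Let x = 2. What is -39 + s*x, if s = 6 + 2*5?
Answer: -7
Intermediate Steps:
s = 16 (s = 6 + 10 = 16)
-39 + s*x = -39 + 16*2 = -39 + 32 = -7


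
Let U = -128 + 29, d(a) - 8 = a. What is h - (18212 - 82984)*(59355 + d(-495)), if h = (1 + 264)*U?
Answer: 3812971861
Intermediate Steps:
d(a) = 8 + a
U = -99
h = -26235 (h = (1 + 264)*(-99) = 265*(-99) = -26235)
h - (18212 - 82984)*(59355 + d(-495)) = -26235 - (18212 - 82984)*(59355 + (8 - 495)) = -26235 - (-64772)*(59355 - 487) = -26235 - (-64772)*58868 = -26235 - 1*(-3812998096) = -26235 + 3812998096 = 3812971861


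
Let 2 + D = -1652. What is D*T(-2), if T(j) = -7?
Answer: 11578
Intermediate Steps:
D = -1654 (D = -2 - 1652 = -1654)
D*T(-2) = -1654*(-7) = 11578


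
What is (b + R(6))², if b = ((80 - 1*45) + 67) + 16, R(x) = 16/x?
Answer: 131044/9 ≈ 14560.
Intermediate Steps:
b = 118 (b = ((80 - 45) + 67) + 16 = (35 + 67) + 16 = 102 + 16 = 118)
(b + R(6))² = (118 + 16/6)² = (118 + 16*(⅙))² = (118 + 8/3)² = (362/3)² = 131044/9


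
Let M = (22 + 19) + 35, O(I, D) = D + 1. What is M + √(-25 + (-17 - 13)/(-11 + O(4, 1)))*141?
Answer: 76 + 47*I*√195 ≈ 76.0 + 656.32*I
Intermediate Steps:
O(I, D) = 1 + D
M = 76 (M = 41 + 35 = 76)
M + √(-25 + (-17 - 13)/(-11 + O(4, 1)))*141 = 76 + √(-25 + (-17 - 13)/(-11 + (1 + 1)))*141 = 76 + √(-25 - 30/(-11 + 2))*141 = 76 + √(-25 - 30/(-9))*141 = 76 + √(-25 - 30*(-⅑))*141 = 76 + √(-25 + 10/3)*141 = 76 + √(-65/3)*141 = 76 + (I*√195/3)*141 = 76 + 47*I*√195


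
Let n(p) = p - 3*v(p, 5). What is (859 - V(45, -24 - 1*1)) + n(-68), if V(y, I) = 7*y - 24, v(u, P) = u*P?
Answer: 1520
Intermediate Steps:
v(u, P) = P*u
V(y, I) = -24 + 7*y
n(p) = -14*p (n(p) = p - 15*p = -14*p)
(859 - V(45, -24 - 1*1)) + n(-68) = (859 - (-24 + 7*45)) - 14*(-68) = (859 - (-24 + 315)) + 952 = (859 - 1*291) + 952 = (859 - 291) + 952 = 568 + 952 = 1520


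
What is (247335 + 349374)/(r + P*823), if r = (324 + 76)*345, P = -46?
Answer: 596709/100142 ≈ 5.9586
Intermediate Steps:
r = 138000 (r = 400*345 = 138000)
(247335 + 349374)/(r + P*823) = (247335 + 349374)/(138000 - 46*823) = 596709/(138000 - 37858) = 596709/100142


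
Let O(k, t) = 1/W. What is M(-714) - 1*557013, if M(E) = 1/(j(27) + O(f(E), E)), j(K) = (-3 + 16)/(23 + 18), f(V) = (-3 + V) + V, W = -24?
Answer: -150949539/271 ≈ -5.5701e+5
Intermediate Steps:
f(V) = -3 + 2*V
j(K) = 13/41
O(k, t) = -1/24 (O(k, t) = 1/(-24) = -1/24)
M(E) = 984/271 (M(E) = 1/(13/41 - 1/24) = 1/(271/984) = 984/271)
M(-714) - 1*557013 = 984/271 - 1*557013 = 984/271 - 557013 = -150949539/271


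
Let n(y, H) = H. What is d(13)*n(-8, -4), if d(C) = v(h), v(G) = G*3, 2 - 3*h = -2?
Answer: -16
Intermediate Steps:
h = 4/3 (h = ⅔ - ⅓*(-2) = ⅔ + ⅔ = 4/3 ≈ 1.3333)
v(G) = 3*G
d(C) = 4 (d(C) = 3*(4/3) = 4)
d(13)*n(-8, -4) = 4*(-4) = -16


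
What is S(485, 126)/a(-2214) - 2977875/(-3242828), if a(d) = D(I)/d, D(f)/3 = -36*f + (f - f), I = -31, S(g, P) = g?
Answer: -32149503265/100527668 ≈ -319.81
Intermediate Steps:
D(f) = -108*f (D(f) = 3*(-36*f + (f - f)) = 3*(-36*f + 0) = 3*(-36*f) = -108*f)
a(d) = 3348/d (a(d) = (-108*(-31))/d = 3348/d)
S(485, 126)/a(-2214) - 2977875/(-3242828) = 485/((3348/(-2214))) - 2977875/(-3242828) = 485/((3348*(-1/2214))) - 2977875*(-1/3242828) = 485/(-62/41) + 2977875/3242828 = 485*(-41/62) + 2977875/3242828 = -19885/62 + 2977875/3242828 = -32149503265/100527668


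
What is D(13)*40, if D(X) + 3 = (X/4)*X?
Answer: 1570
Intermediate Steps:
D(X) = -3 + X²/4 (D(X) = -3 + (X/4)*X = -3 + X²/4)
D(13)*40 = (-3 + (¼)*13²)*40 = (-3 + (¼)*169)*40 = (-3 + 169/4)*40 = (157/4)*40 = 1570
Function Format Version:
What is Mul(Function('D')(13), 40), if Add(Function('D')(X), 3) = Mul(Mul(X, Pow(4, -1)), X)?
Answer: 1570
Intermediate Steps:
Function('D')(X) = Add(-3, Mul(Rational(1, 4), Pow(X, 2))) (Function('D')(X) = Add(-3, Mul(Mul(X, Pow(4, -1)), X)) = Add(-3, Mul(Mul(X, Rational(1, 4)), X)) = Add(-3, Mul(Mul(Rational(1, 4), X), X)) = Add(-3, Mul(Rational(1, 4), Pow(X, 2))))
Mul(Function('D')(13), 40) = Mul(Add(-3, Mul(Rational(1, 4), Pow(13, 2))), 40) = Mul(Add(-3, Mul(Rational(1, 4), 169)), 40) = Mul(Add(-3, Rational(169, 4)), 40) = Mul(Rational(157, 4), 40) = 1570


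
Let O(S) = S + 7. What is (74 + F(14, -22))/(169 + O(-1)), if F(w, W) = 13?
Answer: 87/175 ≈ 0.49714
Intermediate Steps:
O(S) = 7 + S
(74 + F(14, -22))/(169 + O(-1)) = (74 + 13)/(169 + (7 - 1)) = 87/(169 + 6) = 87/175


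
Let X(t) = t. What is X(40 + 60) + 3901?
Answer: 4001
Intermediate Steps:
X(40 + 60) + 3901 = (40 + 60) + 3901 = 100 + 3901 = 4001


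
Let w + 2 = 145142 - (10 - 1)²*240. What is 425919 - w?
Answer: 300219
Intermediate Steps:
w = 125700 (w = -2 + (145142 - (10 - 1)²*240) = -2 + (145142 - 9²*240) = -2 + (145142 - 81*240) = -2 + (145142 - 1*19440) = -2 + (145142 - 19440) = -2 + 125702 = 125700)
425919 - w = 425919 - 1*125700 = 425919 - 125700 = 300219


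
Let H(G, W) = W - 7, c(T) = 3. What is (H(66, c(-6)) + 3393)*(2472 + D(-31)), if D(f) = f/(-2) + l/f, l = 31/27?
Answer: 455220647/54 ≈ 8.4300e+6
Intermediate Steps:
l = 31/27 (l = 31*(1/27) = 31/27 ≈ 1.1481)
D(f) = -f/2 + 31/(27*f) (D(f) = f/(-2) + 31/(27*f) = f*(-½) + 31/(27*f) = -f/2 + 31/(27*f))
H(G, W) = -7 + W
(H(66, c(-6)) + 3393)*(2472 + D(-31)) = ((-7 + 3) + 3393)*(2472 + (-½*(-31) + (31/27)/(-31))) = (-4 + 3393)*(2472 + (31/2 + (31/27)*(-1/31))) = 3389*(2472 + (31/2 - 1/27)) = 3389*(2472 + 835/54) = 3389*(134323/54) = 455220647/54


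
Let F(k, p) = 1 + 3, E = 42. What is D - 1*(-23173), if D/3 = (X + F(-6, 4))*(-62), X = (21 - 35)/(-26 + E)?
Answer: 90367/4 ≈ 22592.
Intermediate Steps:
F(k, p) = 4
X = -7/8 (X = (21 - 35)/(-26 + 42) = -14/16 = -14*1/16 = -7/8 ≈ -0.87500)
D = -2325/4 (D = 3*((-7/8 + 4)*(-62)) = 3*((25/8)*(-62)) = 3*(-775/4) = -2325/4 ≈ -581.25)
D - 1*(-23173) = -2325/4 - 1*(-23173) = -2325/4 + 23173 = 90367/4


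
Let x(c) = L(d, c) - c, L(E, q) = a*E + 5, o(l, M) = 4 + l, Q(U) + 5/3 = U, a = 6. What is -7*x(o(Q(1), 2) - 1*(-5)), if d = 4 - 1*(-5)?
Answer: -1064/3 ≈ -354.67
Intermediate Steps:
Q(U) = -5/3 + U
d = 9 (d = 4 + 5 = 9)
L(E, q) = 5 + 6*E (L(E, q) = 6*E + 5 = 5 + 6*E)
x(c) = 59 - c (x(c) = (5 + 6*9) - c = (5 + 54) - c = 59 - c)
-7*x(o(Q(1), 2) - 1*(-5)) = -7*(59 - ((4 + (-5/3 + 1)) - 1*(-5))) = -7*(59 - ((4 - 2/3) + 5)) = -7*(59 - (10/3 + 5)) = -7*(59 - 1*25/3) = -7*(59 - 25/3) = -7*152/3 = -1064/3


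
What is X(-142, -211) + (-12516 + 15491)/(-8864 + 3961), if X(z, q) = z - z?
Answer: -2975/4903 ≈ -0.60677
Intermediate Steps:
X(z, q) = 0
X(-142, -211) + (-12516 + 15491)/(-8864 + 3961) = 0 + (-12516 + 15491)/(-8864 + 3961) = 0 + 2975/(-4903) = 0 + 2975*(-1/4903) = 0 - 2975/4903 = -2975/4903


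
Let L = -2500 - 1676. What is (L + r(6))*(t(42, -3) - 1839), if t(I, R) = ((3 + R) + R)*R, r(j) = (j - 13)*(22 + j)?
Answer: 8000760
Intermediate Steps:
L = -4176
r(j) = (-13 + j)*(22 + j)
t(I, R) = R*(3 + 2*R) (t(I, R) = (3 + 2*R)*R = R*(3 + 2*R))
(L + r(6))*(t(42, -3) - 1839) = (-4176 + (-286 + 6² + 9*6))*(-3*(3 + 2*(-3)) - 1839) = (-4176 + (-286 + 36 + 54))*(-3*(3 - 6) - 1839) = (-4176 - 196)*(-3*(-3) - 1839) = -4372*(9 - 1839) = -4372*(-1830) = 8000760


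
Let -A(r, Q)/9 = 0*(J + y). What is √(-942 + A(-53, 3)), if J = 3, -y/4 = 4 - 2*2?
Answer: I*√942 ≈ 30.692*I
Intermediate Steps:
y = 0 (y = -4*(4 - 2*2) = -4*(4 - 4) = -4*0 = 0)
A(r, Q) = 0 (A(r, Q) = -0*(3 + 0) = -0*3 = -9*0 = 0)
√(-942 + A(-53, 3)) = √(-942 + 0) = √(-942) = I*√942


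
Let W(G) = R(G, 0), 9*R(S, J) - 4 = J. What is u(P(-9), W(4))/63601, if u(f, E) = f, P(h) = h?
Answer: -9/63601 ≈ -0.00014151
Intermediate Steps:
R(S, J) = 4/9 + J/9
W(G) = 4/9 (W(G) = 4/9 + (⅑)*0 = 4/9 + 0 = 4/9)
u(P(-9), W(4))/63601 = -9/63601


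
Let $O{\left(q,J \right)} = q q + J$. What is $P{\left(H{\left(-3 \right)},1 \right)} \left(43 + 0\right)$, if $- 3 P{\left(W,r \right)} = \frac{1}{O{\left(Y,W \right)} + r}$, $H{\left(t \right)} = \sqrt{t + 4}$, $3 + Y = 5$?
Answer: $- \frac{43}{18} \approx -2.3889$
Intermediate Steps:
$Y = 2$ ($Y = -3 + 5 = 2$)
$O{\left(q,J \right)} = J + q^{2}$ ($O{\left(q,J \right)} = q^{2} + J = J + q^{2}$)
$H{\left(t \right)} = \sqrt{4 + t}$
$P{\left(W,r \right)} = - \frac{1}{3 \left(4 + W + r\right)}$ ($P{\left(W,r \right)} = - \frac{1}{3 \left(\left(W + 2^{2}\right) + r\right)} = - \frac{1}{3 \left(\left(W + 4\right) + r\right)} = - \frac{1}{3 \left(\left(4 + W\right) + r\right)} = - \frac{1}{3 \left(4 + W + r\right)}$)
$P{\left(H{\left(-3 \right)},1 \right)} \left(43 + 0\right) = - \frac{1}{12 + 3 \sqrt{4 - 3} + 3 \cdot 1} \left(43 + 0\right) = - \frac{1}{12 + 3 \sqrt{1} + 3} \cdot 43 = - \frac{1}{12 + 3 \cdot 1 + 3} \cdot 43 = - \frac{1}{12 + 3 + 3} \cdot 43 = - \frac{1}{18} \cdot 43 = \left(-1\right) \frac{1}{18} \cdot 43 = \left(- \frac{1}{18}\right) 43 = - \frac{43}{18}$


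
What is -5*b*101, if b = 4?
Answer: -2020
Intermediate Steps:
-5*b*101 = -5*4*101 = -20*101 = -2020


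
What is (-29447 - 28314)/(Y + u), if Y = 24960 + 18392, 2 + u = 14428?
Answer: -57761/57778 ≈ -0.99971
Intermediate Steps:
u = 14426 (u = -2 + 14428 = 14426)
Y = 43352
(-29447 - 28314)/(Y + u) = (-29447 - 28314)/(43352 + 14426) = -57761/57778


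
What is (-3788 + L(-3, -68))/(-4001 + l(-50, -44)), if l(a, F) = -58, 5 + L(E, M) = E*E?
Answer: 344/369 ≈ 0.93225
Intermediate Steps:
L(E, M) = -5 + E² (L(E, M) = -5 + E*E = -5 + E²)
(-3788 + L(-3, -68))/(-4001 + l(-50, -44)) = (-3788 + (-5 + (-3)²))/(-4001 - 58) = (-3788 + (-5 + 9))/(-4059) = (-3788 + 4)*(-1/4059) = -3784*(-1/4059) = 344/369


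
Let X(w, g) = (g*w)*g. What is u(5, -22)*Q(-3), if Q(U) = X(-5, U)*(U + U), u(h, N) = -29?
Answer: -7830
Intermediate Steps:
X(w, g) = w*g²
Q(U) = -10*U³ (Q(U) = (-5*U²)*(U + U) = (-5*U²)*(2*U) = -10*U³)
u(5, -22)*Q(-3) = -(-290)*(-3)³ = -(-290)*(-27) = -29*270 = -7830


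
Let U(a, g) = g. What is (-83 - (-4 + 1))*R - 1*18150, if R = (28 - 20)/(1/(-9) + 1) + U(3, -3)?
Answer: -18630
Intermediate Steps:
R = 6 (R = (28 - 20)/(1/(-9) + 1) - 3 = 8/(-⅑ + 1) - 3 = 8/(8/9) - 3 = 8*(9/8) - 3 = 9 - 3 = 6)
(-83 - (-4 + 1))*R - 1*18150 = (-83 - (-4 + 1))*6 - 1*18150 = (-83 - 1*(-3))*6 - 18150 = (-83 + 3)*6 - 18150 = -80*6 - 18150 = -480 - 18150 = -18630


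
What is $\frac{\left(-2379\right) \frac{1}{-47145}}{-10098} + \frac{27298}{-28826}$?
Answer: $- \frac{309424599277}{326742854130} \approx -0.947$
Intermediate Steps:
$\frac{\left(-2379\right) \frac{1}{-47145}}{-10098} + \frac{27298}{-28826} = \left(-2379\right) \left(- \frac{1}{47145}\right) \left(- \frac{1}{10098}\right) + 27298 \left(- \frac{1}{28826}\right) = \frac{793}{15715} \left(- \frac{1}{10098}\right) - \frac{13649}{14413} = - \frac{793}{158690070} - \frac{13649}{14413} = - \frac{309424599277}{326742854130}$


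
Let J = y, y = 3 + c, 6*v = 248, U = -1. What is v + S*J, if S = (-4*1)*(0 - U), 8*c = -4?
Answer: 94/3 ≈ 31.333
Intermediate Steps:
c = -1/2 (c = (1/8)*(-4) = -1/2 ≈ -0.50000)
v = 124/3 (v = (1/6)*248 = 124/3 ≈ 41.333)
y = 5/2 (y = 3 - 1/2 = 5/2 ≈ 2.5000)
J = 5/2 ≈ 2.5000
S = -4 (S = (-4*1)*(0 - 1*(-1)) = -4*(0 + 1) = -4*1 = -4)
v + S*J = 124/3 - 4*5/2 = 124/3 - 10 = 94/3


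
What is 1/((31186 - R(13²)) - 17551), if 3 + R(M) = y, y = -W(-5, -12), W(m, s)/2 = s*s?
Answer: 1/13926 ≈ 7.1808e-5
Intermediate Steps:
W(m, s) = 2*s² (W(m, s) = 2*(s*s) = 2*s²)
y = -288 (y = -2*(-12)² = -2*144 = -1*288 = -288)
R(M) = -291 (R(M) = -3 - 288 = -291)
1/((31186 - R(13²)) - 17551) = 1/((31186 - 1*(-291)) - 17551) = 1/((31186 + 291) - 17551) = 1/(31477 - 17551) = 1/13926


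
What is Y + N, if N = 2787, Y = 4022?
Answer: 6809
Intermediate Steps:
Y + N = 4022 + 2787 = 6809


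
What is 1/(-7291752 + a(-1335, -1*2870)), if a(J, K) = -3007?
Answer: -1/7294759 ≈ -1.3708e-7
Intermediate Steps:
1/(-7291752 + a(-1335, -1*2870)) = 1/(-7291752 - 3007) = 1/(-7294759) = -1/7294759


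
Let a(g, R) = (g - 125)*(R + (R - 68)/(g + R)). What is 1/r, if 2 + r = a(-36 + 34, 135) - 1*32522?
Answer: -133/6614486 ≈ -2.0107e-5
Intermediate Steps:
a(g, R) = (-125 + g)*(R + (-68 + R)/(R + g))
r = -6614486/133 (r = -2 + ((8500 - 125*135 - 125*135² - 68*(-36 + 34) + 135*(-36 + 34)² + (-36 + 34)*135² - 124*135*(-36 + 34))/(135 + (-36 + 34)) - 1*32522) = -2 + ((8500 - 16875 - 125*18225 - 68*(-2) + 135*(-2)² - 2*18225 - 124*135*(-2))/(135 - 2) - 32522) = -2 + ((8500 - 16875 - 2278125 + 136 + 135*4 - 36450 + 33480)/133 - 32522) = -2 + ((8500 - 16875 - 2278125 + 136 + 540 - 36450 + 33480)/133 - 32522) = -2 + ((1/133)*(-2288794) - 32522) = -2 + (-2288794/133 - 32522) = -2 - 6614220/133 = -6614486/133 ≈ -49733.)
1/r = 1/(-6614486/133) = -133/6614486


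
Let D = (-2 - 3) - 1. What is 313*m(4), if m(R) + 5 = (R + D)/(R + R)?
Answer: -6573/4 ≈ -1643.3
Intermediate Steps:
D = -6 (D = -5 - 1 = -6)
m(R) = -5 + (-6 + R)/(2*R) (m(R) = -5 + (R - 6)/(R + R) = -5 + (-6 + R)/((2*R)) = -5 + (-6 + R)*(1/(2*R)) = -5 + (-6 + R)/(2*R))
313*m(4) = 313*(-9/2 - 3/4) = 313*(-9/2 - 3*¼) = 313*(-9/2 - ¾) = 313*(-21/4) = -6573/4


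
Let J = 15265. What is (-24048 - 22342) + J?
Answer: -31125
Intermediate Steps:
(-24048 - 22342) + J = (-24048 - 22342) + 15265 = -46390 + 15265 = -31125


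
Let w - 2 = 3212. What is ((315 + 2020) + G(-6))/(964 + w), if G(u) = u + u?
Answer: 2323/4178 ≈ 0.55601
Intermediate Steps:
w = 3214 (w = 2 + 3212 = 3214)
G(u) = 2*u
((315 + 2020) + G(-6))/(964 + w) = ((315 + 2020) + 2*(-6))/(964 + 3214) = (2335 - 12)/4178 = 2323*(1/4178) = 2323/4178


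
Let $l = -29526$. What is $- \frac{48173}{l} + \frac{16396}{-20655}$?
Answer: $\frac{170301673}{203286510} \approx 0.83774$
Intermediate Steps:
$- \frac{48173}{l} + \frac{16396}{-20655} = - \frac{48173}{-29526} + \frac{16396}{-20655} = \left(-48173\right) \left(- \frac{1}{29526}\right) + 16396 \left(- \frac{1}{20655}\right) = \frac{48173}{29526} - \frac{16396}{20655} = \frac{170301673}{203286510}$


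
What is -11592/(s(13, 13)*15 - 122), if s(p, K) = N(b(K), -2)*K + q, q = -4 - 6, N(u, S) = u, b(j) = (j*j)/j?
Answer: -11592/2263 ≈ -5.1224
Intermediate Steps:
b(j) = j (b(j) = j²/j = j)
q = -10
s(p, K) = -10 + K² (s(p, K) = K*K - 10 = K² - 10 = -10 + K²)
-11592/(s(13, 13)*15 - 122) = -11592/((-10 + 13²)*15 - 122) = -11592/((-10 + 169)*15 - 122) = -11592/(159*15 - 122) = -11592/(2385 - 122) = -11592/2263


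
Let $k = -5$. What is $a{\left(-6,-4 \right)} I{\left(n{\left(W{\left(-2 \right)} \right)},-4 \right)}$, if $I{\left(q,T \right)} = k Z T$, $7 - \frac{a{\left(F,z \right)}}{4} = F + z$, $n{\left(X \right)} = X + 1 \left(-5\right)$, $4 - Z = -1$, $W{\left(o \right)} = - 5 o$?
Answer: $6800$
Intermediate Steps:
$Z = 5$ ($Z = 4 - -1 = 4 + 1 = 5$)
$n{\left(X \right)} = -5 + X$ ($n{\left(X \right)} = X - 5 = -5 + X$)
$a{\left(F,z \right)} = 28 - 4 F - 4 z$ ($a{\left(F,z \right)} = 28 - 4 \left(F + z\right) = 28 - \left(4 F + 4 z\right) = 28 - 4 F - 4 z$)
$I{\left(q,T \right)} = - 25 T$ ($I{\left(q,T \right)} = \left(-5\right) 5 T = - 25 T$)
$a{\left(-6,-4 \right)} I{\left(n{\left(W{\left(-2 \right)} \right)},-4 \right)} = \left(28 - -24 - -16\right) \left(\left(-25\right) \left(-4\right)\right) = \left(28 + 24 + 16\right) 100 = 68 \cdot 100 = 6800$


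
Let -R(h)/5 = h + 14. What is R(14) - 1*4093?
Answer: -4233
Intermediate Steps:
R(h) = -70 - 5*h (R(h) = -5*(h + 14) = -5*(14 + h) = -70 - 5*h)
R(14) - 1*4093 = (-70 - 5*14) - 1*4093 = (-70 - 70) - 4093 = -140 - 4093 = -4233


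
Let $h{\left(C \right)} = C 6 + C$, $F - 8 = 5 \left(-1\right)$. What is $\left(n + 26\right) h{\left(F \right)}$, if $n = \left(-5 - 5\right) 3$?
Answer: $-84$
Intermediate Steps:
$F = 3$ ($F = 8 + 5 \left(-1\right) = 8 - 5 = 3$)
$h{\left(C \right)} = 7 C$ ($h{\left(C \right)} = 6 C + C = 7 C$)
$n = -30$ ($n = \left(-5 - 5\right) 3 = \left(-10\right) 3 = -30$)
$\left(n + 26\right) h{\left(F \right)} = \left(-30 + 26\right) 7 \cdot 3 = \left(-4\right) 21 = -84$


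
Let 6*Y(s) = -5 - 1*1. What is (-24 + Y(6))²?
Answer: 625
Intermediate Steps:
Y(s) = -1 (Y(s) = (-5 - 1*1)/6 = (-5 - 1)/6 = (⅙)*(-6) = -1)
(-24 + Y(6))² = (-24 - 1)² = (-25)² = 625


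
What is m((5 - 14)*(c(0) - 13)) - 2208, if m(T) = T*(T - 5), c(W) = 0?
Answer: 10896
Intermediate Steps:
m(T) = T*(-5 + T)
m((5 - 14)*(c(0) - 13)) - 2208 = ((5 - 14)*(0 - 13))*(-5 + (5 - 14)*(0 - 13)) - 2208 = (-9*(-13))*(-5 - 9*(-13)) - 2208 = 117*(-5 + 117) - 2208 = 117*112 - 2208 = 13104 - 2208 = 10896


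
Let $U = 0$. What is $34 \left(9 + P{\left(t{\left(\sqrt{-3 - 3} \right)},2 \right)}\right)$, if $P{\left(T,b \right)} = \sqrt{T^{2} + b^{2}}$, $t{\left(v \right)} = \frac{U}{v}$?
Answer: $374$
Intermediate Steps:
$t{\left(v \right)} = 0$ ($t{\left(v \right)} = \frac{0}{v} = 0$)
$34 \left(9 + P{\left(t{\left(\sqrt{-3 - 3} \right)},2 \right)}\right) = 34 \left(9 + \sqrt{0^{2} + 2^{2}}\right) = 34 \left(9 + \sqrt{0 + 4}\right) = 34 \left(9 + \sqrt{4}\right) = 34 \left(9 + 2\right) = 34 \cdot 11 = 374$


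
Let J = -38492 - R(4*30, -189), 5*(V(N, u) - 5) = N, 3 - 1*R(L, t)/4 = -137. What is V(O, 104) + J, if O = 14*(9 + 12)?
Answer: -194941/5 ≈ -38988.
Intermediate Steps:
R(L, t) = 560 (R(L, t) = 12 - 4*(-137) = 12 + 548 = 560)
O = 294 (O = 14*21 = 294)
V(N, u) = 5 + N/5
J = -39052 (J = -38492 - 1*560 = -38492 - 560 = -39052)
V(O, 104) + J = (5 + (⅕)*294) - 39052 = (5 + 294/5) - 39052 = 319/5 - 39052 = -194941/5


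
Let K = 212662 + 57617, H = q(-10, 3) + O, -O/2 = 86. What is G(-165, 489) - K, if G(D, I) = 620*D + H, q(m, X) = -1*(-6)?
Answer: -372745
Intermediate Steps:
O = -172 (O = -2*86 = -172)
q(m, X) = 6
H = -166 (H = 6 - 172 = -166)
G(D, I) = -166 + 620*D (G(D, I) = 620*D - 166 = -166 + 620*D)
K = 270279
G(-165, 489) - K = (-166 + 620*(-165)) - 1*270279 = (-166 - 102300) - 270279 = -102466 - 270279 = -372745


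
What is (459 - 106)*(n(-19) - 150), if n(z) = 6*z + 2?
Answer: -92486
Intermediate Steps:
n(z) = 2 + 6*z
(459 - 106)*(n(-19) - 150) = (459 - 106)*((2 + 6*(-19)) - 150) = 353*((2 - 114) - 150) = 353*(-112 - 150) = 353*(-262) = -92486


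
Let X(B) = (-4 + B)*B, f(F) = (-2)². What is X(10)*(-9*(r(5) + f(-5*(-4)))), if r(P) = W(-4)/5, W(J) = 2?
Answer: -2376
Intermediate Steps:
f(F) = 4
X(B) = B*(-4 + B)
r(P) = ⅖ (r(P) = 2/5 = 2*(⅕) = ⅖)
X(10)*(-9*(r(5) + f(-5*(-4)))) = (10*(-4 + 10))*(-9*(⅖ + 4)) = (10*6)*(-9*22/5) = 60*(-198/5) = -2376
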